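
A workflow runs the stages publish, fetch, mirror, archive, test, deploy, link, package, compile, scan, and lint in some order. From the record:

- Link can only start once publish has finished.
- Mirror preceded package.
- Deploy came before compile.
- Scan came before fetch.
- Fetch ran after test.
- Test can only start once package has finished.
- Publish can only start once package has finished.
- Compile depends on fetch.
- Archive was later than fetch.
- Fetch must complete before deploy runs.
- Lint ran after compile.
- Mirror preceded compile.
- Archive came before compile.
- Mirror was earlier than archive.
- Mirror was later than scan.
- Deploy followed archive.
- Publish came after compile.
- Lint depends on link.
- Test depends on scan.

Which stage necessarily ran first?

Scan has a chain of constraints placing it before every other stage, so scan must be first.

scan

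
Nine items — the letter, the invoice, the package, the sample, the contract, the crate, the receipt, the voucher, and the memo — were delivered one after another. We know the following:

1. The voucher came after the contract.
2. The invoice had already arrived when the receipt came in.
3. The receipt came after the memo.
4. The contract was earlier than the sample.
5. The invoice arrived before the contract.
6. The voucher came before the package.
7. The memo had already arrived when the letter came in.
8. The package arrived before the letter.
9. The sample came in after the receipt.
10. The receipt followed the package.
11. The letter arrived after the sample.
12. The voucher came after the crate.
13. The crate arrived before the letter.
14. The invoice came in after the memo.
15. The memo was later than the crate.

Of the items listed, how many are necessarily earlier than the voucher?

Directly stated before the voucher: the contract and the crate.
The invoice reaches the voucher via the invoice → the contract → the voucher.
The memo reaches the voucher via the memo → the invoice → the contract → the voucher.
No chain forces the receipt (or any of the others) ahead of the voucher.
That's the contract, the crate, the invoice, and the memo — 4 in all.

4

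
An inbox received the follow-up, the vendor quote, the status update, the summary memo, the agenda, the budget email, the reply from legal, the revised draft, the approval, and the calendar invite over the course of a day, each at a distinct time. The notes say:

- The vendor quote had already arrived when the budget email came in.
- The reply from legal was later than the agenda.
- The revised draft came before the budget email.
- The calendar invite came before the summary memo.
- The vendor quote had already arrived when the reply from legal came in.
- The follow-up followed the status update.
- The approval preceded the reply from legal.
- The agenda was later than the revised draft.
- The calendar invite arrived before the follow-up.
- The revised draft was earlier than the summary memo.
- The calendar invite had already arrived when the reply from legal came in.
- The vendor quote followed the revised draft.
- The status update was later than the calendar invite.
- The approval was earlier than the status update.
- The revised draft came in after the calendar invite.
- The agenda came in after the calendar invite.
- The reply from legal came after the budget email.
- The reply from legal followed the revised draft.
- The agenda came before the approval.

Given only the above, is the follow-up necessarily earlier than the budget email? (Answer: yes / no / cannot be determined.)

cannot be determined

No chain of stated constraints runs from the follow-up to the budget email, and none runs from the budget email to the follow-up either.
So the relative order of the follow-up and the budget email is not fixed by the given facts.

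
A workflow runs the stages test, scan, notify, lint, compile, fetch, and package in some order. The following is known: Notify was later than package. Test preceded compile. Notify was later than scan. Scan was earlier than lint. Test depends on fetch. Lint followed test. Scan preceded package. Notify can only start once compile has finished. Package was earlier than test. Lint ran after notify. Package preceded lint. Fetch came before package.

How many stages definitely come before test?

3

Directly stated before test: fetch and package.
Scan reaches test via scan → package → test.
No chain forces compile (or any of the others) ahead of test.
That's fetch, package, and scan — 3 in all.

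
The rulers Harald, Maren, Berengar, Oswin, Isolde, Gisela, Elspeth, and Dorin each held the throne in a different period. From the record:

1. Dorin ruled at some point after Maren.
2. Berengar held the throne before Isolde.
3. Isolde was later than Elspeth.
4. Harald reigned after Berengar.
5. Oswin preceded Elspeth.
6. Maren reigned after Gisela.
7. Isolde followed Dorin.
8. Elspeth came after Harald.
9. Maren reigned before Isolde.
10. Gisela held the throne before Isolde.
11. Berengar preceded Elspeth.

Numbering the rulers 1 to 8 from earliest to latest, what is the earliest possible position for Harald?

2

Berengar must come before Harald — 1 forced predecessor.
Nothing else is forced ahead of Harald, so their earliest slot is position 1 + 1 = 2.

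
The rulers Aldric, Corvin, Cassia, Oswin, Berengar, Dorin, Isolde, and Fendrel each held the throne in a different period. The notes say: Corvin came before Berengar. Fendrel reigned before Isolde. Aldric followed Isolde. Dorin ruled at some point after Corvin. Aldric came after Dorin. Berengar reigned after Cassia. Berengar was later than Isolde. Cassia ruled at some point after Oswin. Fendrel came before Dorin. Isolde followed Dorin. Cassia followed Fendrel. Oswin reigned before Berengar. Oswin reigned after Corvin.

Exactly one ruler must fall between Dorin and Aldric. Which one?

Tracing the constraints gives Dorin → Isolde → Aldric, so Isolde sits after Dorin and before Aldric.
No other ruler is forced both after Dorin and before Aldric.

Isolde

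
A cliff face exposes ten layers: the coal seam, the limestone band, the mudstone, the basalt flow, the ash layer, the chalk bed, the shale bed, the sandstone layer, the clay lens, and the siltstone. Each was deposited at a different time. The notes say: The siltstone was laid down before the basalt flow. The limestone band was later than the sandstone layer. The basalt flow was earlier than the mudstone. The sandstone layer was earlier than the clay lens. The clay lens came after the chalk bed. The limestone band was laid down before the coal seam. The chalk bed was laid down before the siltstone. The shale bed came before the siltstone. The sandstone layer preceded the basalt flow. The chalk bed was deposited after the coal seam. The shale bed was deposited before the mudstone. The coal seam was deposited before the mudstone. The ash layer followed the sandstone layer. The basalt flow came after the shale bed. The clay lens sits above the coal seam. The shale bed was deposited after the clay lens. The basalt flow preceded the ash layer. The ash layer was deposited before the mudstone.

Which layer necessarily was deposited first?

The sandstone layer has a chain of constraints placing it before every other layer, so the sandstone layer must be first.

the sandstone layer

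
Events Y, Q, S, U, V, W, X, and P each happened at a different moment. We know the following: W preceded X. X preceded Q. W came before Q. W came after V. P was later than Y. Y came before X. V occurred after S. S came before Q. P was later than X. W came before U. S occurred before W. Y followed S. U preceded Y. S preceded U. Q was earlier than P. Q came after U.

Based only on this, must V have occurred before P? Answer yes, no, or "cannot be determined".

yes

Chain the constraints: V → W → X → P. Each link is directly stated, so V comes before P.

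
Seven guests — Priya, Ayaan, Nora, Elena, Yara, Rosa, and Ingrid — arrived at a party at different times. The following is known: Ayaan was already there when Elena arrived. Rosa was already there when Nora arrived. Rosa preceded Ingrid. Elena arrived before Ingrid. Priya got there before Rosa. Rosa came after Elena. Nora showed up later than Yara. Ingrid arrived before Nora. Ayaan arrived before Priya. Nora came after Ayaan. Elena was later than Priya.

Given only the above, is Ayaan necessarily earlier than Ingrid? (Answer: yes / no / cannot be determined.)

yes

Chain the constraints: Ayaan → Elena → Ingrid. Each link is directly stated, so Ayaan comes before Ingrid.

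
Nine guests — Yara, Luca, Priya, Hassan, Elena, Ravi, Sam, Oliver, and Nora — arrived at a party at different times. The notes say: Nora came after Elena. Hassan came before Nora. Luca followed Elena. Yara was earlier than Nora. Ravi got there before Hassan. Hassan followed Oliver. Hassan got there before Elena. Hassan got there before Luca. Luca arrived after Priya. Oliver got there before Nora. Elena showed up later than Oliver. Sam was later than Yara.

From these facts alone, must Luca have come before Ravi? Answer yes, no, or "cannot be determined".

no

Tracing the constraints gives Ravi → Hassan → Luca, so Ravi must come before Luca.
That means Luca cannot be before Ravi.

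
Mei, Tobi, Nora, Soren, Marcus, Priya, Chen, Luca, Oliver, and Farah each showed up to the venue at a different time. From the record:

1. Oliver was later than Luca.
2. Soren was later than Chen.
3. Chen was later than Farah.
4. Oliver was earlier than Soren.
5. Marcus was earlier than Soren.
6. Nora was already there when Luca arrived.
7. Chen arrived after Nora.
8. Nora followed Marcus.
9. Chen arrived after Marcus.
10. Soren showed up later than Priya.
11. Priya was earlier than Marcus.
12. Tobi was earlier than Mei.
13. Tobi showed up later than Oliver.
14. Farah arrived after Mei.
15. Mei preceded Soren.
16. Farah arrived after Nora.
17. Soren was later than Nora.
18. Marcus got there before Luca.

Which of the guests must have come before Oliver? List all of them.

Directly stated before Oliver: Luca.
Marcus reaches Oliver via Marcus → Luca → Oliver.
Nora reaches Oliver via Nora → Luca → Oliver.
Priya reaches Oliver via Priya → Marcus → Luca → Oliver.
No chain forces Soren (or any of the others) ahead of Oliver.

Luca, Marcus, Nora, Priya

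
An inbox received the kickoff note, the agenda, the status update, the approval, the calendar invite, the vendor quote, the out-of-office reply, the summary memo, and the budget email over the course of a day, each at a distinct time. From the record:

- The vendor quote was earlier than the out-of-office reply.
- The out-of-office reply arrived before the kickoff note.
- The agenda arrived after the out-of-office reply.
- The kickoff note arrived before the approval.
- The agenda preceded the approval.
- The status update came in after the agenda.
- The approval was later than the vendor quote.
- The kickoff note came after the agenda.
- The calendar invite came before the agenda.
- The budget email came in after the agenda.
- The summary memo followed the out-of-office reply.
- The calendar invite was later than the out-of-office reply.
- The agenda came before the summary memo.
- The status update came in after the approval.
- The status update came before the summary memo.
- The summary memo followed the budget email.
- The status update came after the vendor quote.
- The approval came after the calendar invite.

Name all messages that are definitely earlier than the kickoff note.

Directly stated before the kickoff note: the agenda and the out-of-office reply.
The calendar invite reaches the kickoff note via the calendar invite → the agenda → the kickoff note.
The vendor quote reaches the kickoff note via the vendor quote → the out-of-office reply → the kickoff note.
No chain forces the summary memo (or any of the others) ahead of the kickoff note.

the agenda, the calendar invite, the out-of-office reply, the vendor quote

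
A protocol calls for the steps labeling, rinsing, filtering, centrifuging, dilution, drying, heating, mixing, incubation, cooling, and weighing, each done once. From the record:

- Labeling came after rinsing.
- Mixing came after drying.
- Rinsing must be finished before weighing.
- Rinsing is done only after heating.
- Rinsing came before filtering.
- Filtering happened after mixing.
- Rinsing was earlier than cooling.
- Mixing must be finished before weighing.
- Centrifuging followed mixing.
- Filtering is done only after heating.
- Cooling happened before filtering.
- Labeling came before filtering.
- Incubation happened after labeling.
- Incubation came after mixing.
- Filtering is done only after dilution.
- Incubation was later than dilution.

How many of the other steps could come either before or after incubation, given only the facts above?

Forced before incubation: dilution, drying, heating, labeling, mixing, and rinsing.
That leaves centrifuging, cooling, filtering, and weighing with no forced order relative to incubation — 4.

4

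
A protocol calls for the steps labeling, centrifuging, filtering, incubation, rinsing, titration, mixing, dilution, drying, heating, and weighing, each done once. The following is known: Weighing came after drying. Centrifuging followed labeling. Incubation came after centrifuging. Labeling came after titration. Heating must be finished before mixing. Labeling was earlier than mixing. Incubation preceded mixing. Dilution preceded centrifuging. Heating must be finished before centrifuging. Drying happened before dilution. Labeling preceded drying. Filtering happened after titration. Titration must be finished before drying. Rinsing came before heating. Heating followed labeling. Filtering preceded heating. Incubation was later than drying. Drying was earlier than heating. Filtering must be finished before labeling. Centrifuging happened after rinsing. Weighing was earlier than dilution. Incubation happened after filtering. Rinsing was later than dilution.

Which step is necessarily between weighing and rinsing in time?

dilution

Tracing the constraints gives weighing → dilution → rinsing, so dilution sits after weighing and before rinsing.
No other step is forced both after weighing and before rinsing.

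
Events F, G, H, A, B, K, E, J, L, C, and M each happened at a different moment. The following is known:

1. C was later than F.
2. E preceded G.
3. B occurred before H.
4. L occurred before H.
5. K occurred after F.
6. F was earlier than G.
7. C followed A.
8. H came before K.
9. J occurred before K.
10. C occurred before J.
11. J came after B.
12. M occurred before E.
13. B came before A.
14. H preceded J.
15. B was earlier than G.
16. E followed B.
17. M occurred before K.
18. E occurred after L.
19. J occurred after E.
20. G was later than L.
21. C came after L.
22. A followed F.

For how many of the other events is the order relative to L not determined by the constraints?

Forced after L: C, E, G, H, J, and K.
That leaves A, B, F, and M with no forced order relative to L — 4.

4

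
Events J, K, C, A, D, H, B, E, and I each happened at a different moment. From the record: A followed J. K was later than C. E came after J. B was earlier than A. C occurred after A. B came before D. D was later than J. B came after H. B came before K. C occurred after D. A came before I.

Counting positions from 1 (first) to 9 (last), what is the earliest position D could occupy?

4

B, H, and J must all come before D — 3 forced predecessors.
Nothing else is forced ahead of D, so its earliest slot is position 3 + 1 = 4.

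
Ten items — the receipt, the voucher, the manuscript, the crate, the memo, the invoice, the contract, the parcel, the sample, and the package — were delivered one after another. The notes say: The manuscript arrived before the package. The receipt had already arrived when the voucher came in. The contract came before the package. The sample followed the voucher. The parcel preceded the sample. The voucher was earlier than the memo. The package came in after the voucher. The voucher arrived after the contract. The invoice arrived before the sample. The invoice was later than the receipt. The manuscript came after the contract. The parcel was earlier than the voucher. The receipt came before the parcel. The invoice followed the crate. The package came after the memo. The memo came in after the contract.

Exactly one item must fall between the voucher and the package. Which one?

the memo

Tracing the constraints gives the voucher → the memo → the package, so the memo sits after the voucher and before the package.
No other item is forced both after the voucher and before the package.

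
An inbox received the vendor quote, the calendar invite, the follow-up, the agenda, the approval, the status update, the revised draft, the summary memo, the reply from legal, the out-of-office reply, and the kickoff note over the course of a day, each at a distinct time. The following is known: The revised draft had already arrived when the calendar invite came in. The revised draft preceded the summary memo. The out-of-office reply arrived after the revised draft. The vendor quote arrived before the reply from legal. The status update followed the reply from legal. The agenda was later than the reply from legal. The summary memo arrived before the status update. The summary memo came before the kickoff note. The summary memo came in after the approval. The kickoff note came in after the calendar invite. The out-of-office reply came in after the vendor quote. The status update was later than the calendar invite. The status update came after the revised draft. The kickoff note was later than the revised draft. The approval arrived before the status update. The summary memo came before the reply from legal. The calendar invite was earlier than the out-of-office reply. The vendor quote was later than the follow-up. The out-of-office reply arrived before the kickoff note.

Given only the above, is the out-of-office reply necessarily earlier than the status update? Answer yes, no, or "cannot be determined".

No chain of stated constraints runs from the out-of-office reply to the status update, and none runs from the status update to the out-of-office reply either.
So the relative order of the out-of-office reply and the status update is not fixed by the given facts.

cannot be determined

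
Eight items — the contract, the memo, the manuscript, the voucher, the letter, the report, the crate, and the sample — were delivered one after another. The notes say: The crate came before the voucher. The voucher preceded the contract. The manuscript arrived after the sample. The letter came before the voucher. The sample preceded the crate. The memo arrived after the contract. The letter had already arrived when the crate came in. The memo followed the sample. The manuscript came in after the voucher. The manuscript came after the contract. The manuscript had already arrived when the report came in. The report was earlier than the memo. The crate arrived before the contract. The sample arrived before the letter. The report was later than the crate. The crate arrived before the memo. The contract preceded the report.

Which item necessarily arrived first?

the sample

The sample has a chain of constraints placing it before every other item, so the sample must be first.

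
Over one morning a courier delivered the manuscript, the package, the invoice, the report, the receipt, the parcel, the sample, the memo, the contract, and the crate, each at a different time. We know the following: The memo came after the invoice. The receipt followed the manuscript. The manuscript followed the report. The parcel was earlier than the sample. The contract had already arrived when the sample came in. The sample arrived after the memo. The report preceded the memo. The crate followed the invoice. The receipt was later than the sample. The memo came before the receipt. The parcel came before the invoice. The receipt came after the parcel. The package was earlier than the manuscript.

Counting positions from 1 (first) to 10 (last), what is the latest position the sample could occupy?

9

The sample must come before the receipt — 1 item forced after it.
Everything else can be placed before the sample in some valid order, so the sample can sit as late as position 10 − 1 = 9.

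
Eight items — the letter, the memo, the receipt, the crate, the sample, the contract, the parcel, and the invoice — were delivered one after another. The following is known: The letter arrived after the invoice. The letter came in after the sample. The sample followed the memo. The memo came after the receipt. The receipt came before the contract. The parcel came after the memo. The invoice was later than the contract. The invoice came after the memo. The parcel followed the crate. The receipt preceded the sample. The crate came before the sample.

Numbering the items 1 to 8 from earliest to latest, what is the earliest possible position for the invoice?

The contract, the memo, and the receipt must all come before the invoice — 3 forced predecessors.
Nothing else is forced ahead of the invoice, so its earliest slot is position 3 + 1 = 4.

4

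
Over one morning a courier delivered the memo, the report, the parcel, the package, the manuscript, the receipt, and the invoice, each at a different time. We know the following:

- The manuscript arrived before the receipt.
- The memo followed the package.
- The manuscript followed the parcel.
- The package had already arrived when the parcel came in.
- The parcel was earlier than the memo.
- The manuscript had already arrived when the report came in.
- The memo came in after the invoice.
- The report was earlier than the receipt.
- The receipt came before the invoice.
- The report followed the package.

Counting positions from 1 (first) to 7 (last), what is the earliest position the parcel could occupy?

The package must come before the parcel — 1 forced predecessor.
Nothing else is forced ahead of the parcel, so its earliest slot is position 1 + 1 = 2.

2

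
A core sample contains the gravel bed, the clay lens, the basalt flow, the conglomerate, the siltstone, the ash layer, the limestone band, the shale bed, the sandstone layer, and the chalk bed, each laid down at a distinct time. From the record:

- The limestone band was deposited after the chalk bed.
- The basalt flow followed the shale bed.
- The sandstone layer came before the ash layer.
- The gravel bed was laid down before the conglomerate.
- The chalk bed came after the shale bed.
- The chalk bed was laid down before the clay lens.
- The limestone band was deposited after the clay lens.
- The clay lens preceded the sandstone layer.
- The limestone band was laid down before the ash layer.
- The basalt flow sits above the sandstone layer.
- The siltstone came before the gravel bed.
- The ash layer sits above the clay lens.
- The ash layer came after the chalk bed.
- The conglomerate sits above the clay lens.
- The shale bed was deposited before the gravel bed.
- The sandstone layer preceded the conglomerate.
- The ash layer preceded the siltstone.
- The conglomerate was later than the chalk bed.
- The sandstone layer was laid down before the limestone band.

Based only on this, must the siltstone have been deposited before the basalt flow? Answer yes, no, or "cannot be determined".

cannot be determined

No chain of stated constraints runs from the siltstone to the basalt flow, and none runs from the basalt flow to the siltstone either.
So the relative order of the siltstone and the basalt flow is not fixed by the given facts.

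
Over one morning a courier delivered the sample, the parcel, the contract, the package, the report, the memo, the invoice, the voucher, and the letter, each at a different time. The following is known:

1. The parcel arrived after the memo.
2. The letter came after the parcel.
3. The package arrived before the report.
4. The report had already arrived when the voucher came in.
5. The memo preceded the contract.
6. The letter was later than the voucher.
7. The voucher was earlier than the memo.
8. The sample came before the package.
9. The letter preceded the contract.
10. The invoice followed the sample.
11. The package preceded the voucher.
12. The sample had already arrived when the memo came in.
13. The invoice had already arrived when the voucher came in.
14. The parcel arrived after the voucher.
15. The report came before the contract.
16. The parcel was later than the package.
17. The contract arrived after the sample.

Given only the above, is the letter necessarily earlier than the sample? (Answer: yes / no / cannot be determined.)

no

Tracing the constraints gives the sample → the invoice → the voucher → the letter, so the sample must come before the letter.
That means the letter cannot be before the sample.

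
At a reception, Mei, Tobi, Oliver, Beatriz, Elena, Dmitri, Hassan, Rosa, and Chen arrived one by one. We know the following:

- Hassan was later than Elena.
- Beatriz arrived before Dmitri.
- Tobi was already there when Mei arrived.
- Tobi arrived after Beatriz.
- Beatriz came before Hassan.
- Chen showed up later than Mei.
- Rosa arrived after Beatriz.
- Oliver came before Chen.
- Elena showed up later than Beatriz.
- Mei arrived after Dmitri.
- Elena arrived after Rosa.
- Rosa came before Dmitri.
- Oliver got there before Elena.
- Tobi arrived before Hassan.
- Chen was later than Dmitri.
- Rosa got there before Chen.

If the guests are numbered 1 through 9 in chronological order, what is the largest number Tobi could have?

6

Tobi must come before Chen, Hassan, and Mei — 3 guests forced after them.
Everything else can be placed before Tobi in some valid order, so Tobi can sit as late as position 9 − 3 = 6.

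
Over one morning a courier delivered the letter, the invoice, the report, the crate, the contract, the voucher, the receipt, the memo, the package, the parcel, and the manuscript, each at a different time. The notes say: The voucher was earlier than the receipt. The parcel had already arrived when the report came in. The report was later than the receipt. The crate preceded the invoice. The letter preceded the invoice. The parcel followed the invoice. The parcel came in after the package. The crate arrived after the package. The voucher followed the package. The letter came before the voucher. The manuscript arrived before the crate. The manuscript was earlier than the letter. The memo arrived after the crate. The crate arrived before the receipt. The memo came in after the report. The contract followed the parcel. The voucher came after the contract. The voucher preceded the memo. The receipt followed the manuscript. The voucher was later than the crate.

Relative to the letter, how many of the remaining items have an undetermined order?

Forced before the letter: the manuscript; forced after the letter: the contract, the invoice, the memo, the parcel, the receipt, the report, and the voucher.
That leaves the crate and the package with no forced order relative to the letter — 2.

2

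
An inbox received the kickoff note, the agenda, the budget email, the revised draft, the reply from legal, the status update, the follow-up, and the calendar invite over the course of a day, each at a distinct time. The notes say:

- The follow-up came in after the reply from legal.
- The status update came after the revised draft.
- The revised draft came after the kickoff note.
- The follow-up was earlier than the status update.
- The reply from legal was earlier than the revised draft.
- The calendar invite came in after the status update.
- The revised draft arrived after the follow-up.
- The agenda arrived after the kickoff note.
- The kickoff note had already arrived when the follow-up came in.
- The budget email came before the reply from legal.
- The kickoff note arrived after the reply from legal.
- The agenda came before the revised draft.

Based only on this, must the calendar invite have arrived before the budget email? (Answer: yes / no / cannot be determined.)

Tracing the constraints gives the budget email → the reply from legal → the revised draft → the status update → the calendar invite, so the budget email must come before the calendar invite.
That means the calendar invite cannot be before the budget email.

no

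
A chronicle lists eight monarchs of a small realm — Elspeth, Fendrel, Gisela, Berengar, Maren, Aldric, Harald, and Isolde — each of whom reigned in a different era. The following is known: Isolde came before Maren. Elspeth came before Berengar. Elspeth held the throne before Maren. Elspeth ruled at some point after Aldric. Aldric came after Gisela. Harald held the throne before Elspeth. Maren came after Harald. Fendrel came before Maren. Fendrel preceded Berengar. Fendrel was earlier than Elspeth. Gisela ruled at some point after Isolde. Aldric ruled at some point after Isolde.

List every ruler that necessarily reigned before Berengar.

Aldric, Elspeth, Fendrel, Gisela, Harald, Isolde

Directly stated before Berengar: Elspeth and Fendrel.
Aldric reaches Berengar via Aldric → Elspeth → Berengar.
Gisela reaches Berengar via Gisela → Aldric → Elspeth → Berengar.
Harald reaches Berengar via Harald → Elspeth → Berengar.
Likewise Isolde reaches Berengar by chaining the stated constraints.
No chain forces Maren ahead of Berengar.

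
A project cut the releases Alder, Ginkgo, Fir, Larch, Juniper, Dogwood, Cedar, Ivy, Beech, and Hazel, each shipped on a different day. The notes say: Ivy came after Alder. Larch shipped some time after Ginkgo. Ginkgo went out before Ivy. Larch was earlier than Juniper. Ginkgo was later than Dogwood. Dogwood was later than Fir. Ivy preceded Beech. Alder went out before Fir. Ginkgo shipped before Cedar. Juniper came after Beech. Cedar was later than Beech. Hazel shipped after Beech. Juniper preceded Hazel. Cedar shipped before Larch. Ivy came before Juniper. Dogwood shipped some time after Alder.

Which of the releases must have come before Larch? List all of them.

Alder, Beech, Cedar, Dogwood, Fir, Ginkgo, Ivy

Directly stated before Larch: Cedar and Ginkgo.
Alder reaches Larch via Alder → Dogwood → Ginkgo → Larch.
Beech reaches Larch via Beech → Cedar → Larch.
Dogwood reaches Larch via Dogwood → Ginkgo → Larch.
Likewise Fir and Ivy each reach Larch by chaining the stated constraints.
No chain forces Hazel (or any of the others) ahead of Larch.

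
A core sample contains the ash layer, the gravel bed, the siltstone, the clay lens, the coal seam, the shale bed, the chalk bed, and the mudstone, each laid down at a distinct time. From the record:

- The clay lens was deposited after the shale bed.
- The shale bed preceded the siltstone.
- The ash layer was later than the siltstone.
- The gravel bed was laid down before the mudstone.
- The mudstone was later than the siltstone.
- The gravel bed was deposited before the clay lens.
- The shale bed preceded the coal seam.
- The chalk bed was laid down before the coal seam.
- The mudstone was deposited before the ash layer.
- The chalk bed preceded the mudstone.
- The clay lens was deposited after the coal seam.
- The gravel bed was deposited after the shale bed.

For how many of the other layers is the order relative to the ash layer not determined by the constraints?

Forced before the ash layer: the chalk bed, the gravel bed, the mudstone, the shale bed, and the siltstone.
That leaves the clay lens and the coal seam with no forced order relative to the ash layer — 2.

2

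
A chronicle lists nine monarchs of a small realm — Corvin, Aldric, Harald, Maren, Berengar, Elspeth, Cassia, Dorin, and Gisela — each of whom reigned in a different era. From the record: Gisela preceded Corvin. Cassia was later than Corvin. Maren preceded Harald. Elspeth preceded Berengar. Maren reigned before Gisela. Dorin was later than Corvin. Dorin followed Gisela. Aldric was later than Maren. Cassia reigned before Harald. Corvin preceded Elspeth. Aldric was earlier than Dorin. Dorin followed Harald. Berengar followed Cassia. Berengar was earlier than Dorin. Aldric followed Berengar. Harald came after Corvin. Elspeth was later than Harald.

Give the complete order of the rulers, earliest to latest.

The constraints fix every adjacent pair, so only one ordering works:
Maren → Gisela → Corvin → Cassia → Harald → Elspeth → Berengar → Aldric → Dorin.

Maren, Gisela, Corvin, Cassia, Harald, Elspeth, Berengar, Aldric, Dorin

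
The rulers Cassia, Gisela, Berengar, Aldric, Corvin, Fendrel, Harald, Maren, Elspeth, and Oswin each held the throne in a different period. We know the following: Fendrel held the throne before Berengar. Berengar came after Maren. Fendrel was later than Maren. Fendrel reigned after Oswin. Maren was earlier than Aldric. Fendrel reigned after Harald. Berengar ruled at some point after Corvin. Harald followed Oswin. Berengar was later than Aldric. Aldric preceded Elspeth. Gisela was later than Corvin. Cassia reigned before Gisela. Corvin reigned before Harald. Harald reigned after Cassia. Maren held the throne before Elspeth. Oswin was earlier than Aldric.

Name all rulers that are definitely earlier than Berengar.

Directly stated before Berengar: Aldric, Corvin, Fendrel, and Maren.
Cassia reaches Berengar via Cassia → Harald → Fendrel → Berengar.
Harald reaches Berengar via Harald → Fendrel → Berengar.
Oswin reaches Berengar via Oswin → Fendrel → Berengar.
No chain forces Gisela (or any of the others) ahead of Berengar.

Aldric, Cassia, Corvin, Fendrel, Harald, Maren, Oswin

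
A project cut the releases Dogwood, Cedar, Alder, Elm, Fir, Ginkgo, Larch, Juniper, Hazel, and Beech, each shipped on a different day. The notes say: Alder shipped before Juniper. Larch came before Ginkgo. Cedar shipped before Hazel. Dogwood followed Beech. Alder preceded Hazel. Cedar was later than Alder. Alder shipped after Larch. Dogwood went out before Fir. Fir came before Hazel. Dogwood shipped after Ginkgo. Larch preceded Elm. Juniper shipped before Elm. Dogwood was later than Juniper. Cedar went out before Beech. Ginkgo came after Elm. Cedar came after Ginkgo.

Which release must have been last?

Every other release has a chain of constraints placing it before Hazel, so Hazel is last.

Hazel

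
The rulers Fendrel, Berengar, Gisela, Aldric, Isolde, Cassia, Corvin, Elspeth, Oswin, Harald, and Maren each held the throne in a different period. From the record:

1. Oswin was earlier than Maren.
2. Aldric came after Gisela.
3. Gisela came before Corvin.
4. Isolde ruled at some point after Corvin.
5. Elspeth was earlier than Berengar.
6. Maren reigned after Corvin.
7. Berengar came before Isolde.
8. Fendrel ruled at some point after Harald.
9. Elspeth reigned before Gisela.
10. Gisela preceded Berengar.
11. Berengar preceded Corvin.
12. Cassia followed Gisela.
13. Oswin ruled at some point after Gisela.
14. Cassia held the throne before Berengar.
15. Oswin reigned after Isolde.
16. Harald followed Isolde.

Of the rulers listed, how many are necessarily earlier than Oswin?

6

Directly stated before Oswin: Gisela and Isolde.
Berengar reaches Oswin via Berengar → Isolde → Oswin.
Cassia reaches Oswin via Cassia → Berengar → Isolde → Oswin.
Corvin reaches Oswin via Corvin → Isolde → Oswin.
Likewise Elspeth reaches Oswin by chaining the stated constraints.
That's Berengar, Cassia, Corvin, Elspeth, Gisela, and Isolde — 6 in all.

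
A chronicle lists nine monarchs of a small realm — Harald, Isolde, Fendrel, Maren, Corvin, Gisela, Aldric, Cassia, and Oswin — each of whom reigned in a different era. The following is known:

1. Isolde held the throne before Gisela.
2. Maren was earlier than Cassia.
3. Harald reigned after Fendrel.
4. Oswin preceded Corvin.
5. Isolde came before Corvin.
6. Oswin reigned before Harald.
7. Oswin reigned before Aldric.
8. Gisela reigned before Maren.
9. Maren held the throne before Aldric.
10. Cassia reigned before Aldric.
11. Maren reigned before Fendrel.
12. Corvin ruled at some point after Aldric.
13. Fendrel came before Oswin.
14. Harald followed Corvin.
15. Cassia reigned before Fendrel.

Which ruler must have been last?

Every other ruler has a chain of constraints placing them before Harald, so Harald is last.

Harald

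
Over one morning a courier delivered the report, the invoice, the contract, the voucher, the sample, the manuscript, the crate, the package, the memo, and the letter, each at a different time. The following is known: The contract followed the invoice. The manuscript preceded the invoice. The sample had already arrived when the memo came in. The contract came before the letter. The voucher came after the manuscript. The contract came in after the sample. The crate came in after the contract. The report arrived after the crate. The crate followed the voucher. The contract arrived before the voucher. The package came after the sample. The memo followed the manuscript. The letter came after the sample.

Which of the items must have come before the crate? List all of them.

the contract, the invoice, the manuscript, the sample, the voucher

Directly stated before the crate: the contract and the voucher.
The invoice reaches the crate via the invoice → the contract → the crate.
The manuscript reaches the crate via the manuscript → the voucher → the crate.
The sample reaches the crate via the sample → the contract → the crate.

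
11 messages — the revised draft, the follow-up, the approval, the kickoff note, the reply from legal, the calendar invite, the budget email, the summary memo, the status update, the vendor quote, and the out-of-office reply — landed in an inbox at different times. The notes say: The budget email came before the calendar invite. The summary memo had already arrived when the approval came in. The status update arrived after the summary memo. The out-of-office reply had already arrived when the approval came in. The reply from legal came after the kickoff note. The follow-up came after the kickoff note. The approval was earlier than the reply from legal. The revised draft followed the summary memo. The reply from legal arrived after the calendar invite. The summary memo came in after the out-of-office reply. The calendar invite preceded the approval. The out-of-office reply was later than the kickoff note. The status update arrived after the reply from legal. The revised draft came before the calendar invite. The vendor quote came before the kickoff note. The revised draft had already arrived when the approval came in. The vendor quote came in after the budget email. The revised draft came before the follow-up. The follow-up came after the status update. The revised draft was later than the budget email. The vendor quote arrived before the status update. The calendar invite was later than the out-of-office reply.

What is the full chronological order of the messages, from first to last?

The constraints fix every adjacent pair, so only one ordering works:
the budget email → the vendor quote → the kickoff note → the out-of-office reply → the summary memo → the revised draft → the calendar invite → the approval → the reply from legal → the status update → the follow-up.

the budget email, the vendor quote, the kickoff note, the out-of-office reply, the summary memo, the revised draft, the calendar invite, the approval, the reply from legal, the status update, the follow-up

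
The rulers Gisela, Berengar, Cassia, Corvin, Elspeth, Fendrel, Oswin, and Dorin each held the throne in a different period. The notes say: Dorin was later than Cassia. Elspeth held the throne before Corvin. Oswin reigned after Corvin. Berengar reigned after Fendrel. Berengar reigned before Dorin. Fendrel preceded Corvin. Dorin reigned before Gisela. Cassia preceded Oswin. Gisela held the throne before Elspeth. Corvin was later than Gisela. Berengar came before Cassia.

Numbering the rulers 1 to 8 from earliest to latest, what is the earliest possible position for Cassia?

3

Berengar and Fendrel must both come before Cassia — 2 forced predecessors.
Nothing else is forced ahead of Cassia, so their earliest slot is position 2 + 1 = 3.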